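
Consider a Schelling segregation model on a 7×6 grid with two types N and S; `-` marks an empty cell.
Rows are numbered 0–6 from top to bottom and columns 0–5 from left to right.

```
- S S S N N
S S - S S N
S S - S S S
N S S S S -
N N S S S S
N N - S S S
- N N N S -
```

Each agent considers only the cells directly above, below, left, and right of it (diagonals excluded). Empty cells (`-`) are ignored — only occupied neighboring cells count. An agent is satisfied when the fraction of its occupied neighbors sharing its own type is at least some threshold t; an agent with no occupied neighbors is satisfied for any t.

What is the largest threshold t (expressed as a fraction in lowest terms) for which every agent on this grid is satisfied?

1/3

Row 0: (0,1)S 2/2 · (0,2)S 2/2 · (0,3)S 2/3 · (0,4)N 1/3 · (0,5)N 2/2
Row 1: (1,0)S 2/2 · (1,1)S 3/3 · (1,3)S 3/3 · (1,4)S 2/4 · (1,5)N 1/3
Row 2: (2,0)S 2/3 · (2,1)S 3/3 · (2,3)S 3/3 · (2,4)S 4/4 · (2,5)S 1/2
Row 3: (3,0)N 1/3 · (3,1)S 2/4 · (3,2)S 3/3 · (3,3)S 4/4 · (3,4)S 3/3
Row 4: (4,0)N 3/3 · (4,1)N 2/4 · (4,2)S 2/3 · (4,3)S 4/4 · (4,4)S 4/4 · (4,5)S 2/2
Row 5: (5,0)N 2/2 · (5,1)N 3/3 · (5,3)S 2/3 · (5,4)S 4/4 · (5,5)S 2/2
Row 6: (6,1)N 2/2 · (6,2)N 2/2 · (6,3)N 1/3 · (6,4)S 1/2
The smallest same-type fraction is 1/3 at (0,4), which reduces to 1/3. Any threshold above that leaves this agent unsatisfied.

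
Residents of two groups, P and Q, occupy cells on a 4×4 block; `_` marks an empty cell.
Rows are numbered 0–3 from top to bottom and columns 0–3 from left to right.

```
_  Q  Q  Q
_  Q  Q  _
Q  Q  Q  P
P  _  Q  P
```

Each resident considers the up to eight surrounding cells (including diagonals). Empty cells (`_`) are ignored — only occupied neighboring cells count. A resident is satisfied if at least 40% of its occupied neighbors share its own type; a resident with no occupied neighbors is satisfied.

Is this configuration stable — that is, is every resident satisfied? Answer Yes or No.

No

(0,1)Q 3/3 ok
(0,2)Q 4/4 ok
(0,3)Q 2/2 ok
(1,1)Q 6/6 ok
(1,2)Q 6/7 ok
(2,0)Q 2/3 ok
(2,1)Q 5/6 ok
(2,2)Q 4/6 ok
(2,3)P 1/4 unhappy
(3,0)P 0/2 unhappy
(3,2)Q 2/4 ok
(3,3)P 1/3 unhappy
For instance (2,3) has only 1/4 same-type neighbors, below 2/5.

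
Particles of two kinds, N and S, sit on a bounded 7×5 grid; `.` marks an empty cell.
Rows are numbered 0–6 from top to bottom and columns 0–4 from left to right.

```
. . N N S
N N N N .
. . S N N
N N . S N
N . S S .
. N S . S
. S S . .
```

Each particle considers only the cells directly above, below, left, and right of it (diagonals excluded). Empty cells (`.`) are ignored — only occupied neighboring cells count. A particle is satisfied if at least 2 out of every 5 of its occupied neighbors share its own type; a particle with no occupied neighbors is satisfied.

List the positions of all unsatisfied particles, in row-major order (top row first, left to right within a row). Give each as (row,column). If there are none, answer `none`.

(0,4), (2,2), (3,3), (5,1)

(0,2)N 2/2 ✓
(0,3)N 2/3 ✓
(0,4)S 0/1 ✗
(1,0)N 1/1 ✓
(1,1)N 2/2 ✓
(1,2)N 3/4 ✓
(1,3)N 3/3 ✓
(2,2)S 0/2 ✗
(2,3)N 2/4 ✓
(2,4)N 2/2 ✓
(3,0)N 2/2 ✓
(3,1)N 1/1 ✓
(3,3)S 1/3 ✗
(3,4)N 1/2 ✓
(4,0)N 1/1 ✓
(4,2)S 2/2 ✓
(4,3)S 2/2 ✓
(5,1)N 0/2 ✗
(5,2)S 2/3 ✓
(5,4)S 0/0 ✓
(6,1)S 1/2 ✓
(6,2)S 2/2 ✓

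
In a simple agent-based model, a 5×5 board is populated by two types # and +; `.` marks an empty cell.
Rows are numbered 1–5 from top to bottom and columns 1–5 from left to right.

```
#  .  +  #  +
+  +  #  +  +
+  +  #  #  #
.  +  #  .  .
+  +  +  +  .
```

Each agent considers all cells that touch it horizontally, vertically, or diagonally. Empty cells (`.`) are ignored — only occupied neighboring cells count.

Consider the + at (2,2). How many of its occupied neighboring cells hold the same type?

Occupied neighbors of (2,2): (1,1)=#, (1,3)=+, (2,1)=+, (2,3)=#, (3,1)=+, (3,2)=+, (3,3)=#.
Same type (+): 4 of 7.

4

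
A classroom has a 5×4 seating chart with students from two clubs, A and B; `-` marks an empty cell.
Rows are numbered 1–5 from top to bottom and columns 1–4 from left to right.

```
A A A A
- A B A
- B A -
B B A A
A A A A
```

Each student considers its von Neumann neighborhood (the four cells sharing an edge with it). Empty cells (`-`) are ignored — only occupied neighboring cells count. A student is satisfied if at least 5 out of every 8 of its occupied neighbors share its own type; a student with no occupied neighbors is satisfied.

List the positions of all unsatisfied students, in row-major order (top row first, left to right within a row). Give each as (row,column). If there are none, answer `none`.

(2,2), (2,3), (2,4), (3,2), (3,3), (4,1), (4,2), (5,1)

Row 1: (1,1)A 1/1 ✓ · (1,2)A 3/3 ✓ · (1,3)A 2/3 ✓ · (1,4)A 2/2 ✓
Row 2: (2,2)A 1/3 ✗ · (2,3)B 0/4 ✗ · (2,4)A 1/2 ✗
Row 3: (3,2)B 1/3 ✗ · (3,3)A 1/3 ✗
Row 4: (4,1)B 1/2 ✗ · (4,2)B 2/4 ✗ · (4,3)A 3/4 ✓ · (4,4)A 2/2 ✓
Row 5: (5,1)A 1/2 ✗ · (5,2)A 2/3 ✓ · (5,3)A 3/3 ✓ · (5,4)A 2/2 ✓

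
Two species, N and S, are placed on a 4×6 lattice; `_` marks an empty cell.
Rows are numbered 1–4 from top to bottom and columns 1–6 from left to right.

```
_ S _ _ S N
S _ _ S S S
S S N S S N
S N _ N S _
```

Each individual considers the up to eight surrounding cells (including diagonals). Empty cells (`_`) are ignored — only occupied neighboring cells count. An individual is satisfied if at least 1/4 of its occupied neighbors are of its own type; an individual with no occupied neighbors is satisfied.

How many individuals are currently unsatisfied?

Row 1: (1,2)S 1/1 ok · (1,5)S 3/4 ok · (1,6)N 0/3 unhappy
Row 2: (2,1)S 3/3 ok · (2,4)S 4/5 ok · (2,5)S 5/7 ok · (2,6)S 3/5 ok
Row 3: (3,1)S 3/4 ok · (3,2)S 3/5 ok · (3,3)N 2/5 ok · (3,4)S 4/6 ok · (3,5)S 5/7 ok · (3,6)N 0/4 unhappy
Row 4: (4,1)S 2/3 ok · (4,2)N 1/4 ok · (4,4)N 1/4 ok · (4,5)S 2/4 ok
Unsatisfied: (1,6), (3,6) — 2 in total.

2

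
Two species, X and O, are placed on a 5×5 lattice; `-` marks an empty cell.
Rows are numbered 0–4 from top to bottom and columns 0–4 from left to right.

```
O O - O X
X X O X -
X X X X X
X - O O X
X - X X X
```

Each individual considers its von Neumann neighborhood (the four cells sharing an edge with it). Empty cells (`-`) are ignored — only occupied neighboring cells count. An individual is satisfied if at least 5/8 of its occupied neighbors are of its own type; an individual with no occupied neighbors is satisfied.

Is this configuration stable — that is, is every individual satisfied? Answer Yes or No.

(0,0)O 1/2 unhappy
(0,1)O 1/2 unhappy
(0,3)O 0/2 unhappy
(0,4)X 0/1 unhappy
(1,0)X 2/3 ok
(1,1)X 2/4 unhappy
(1,2)O 0/3 unhappy
(1,3)X 1/3 unhappy
(2,0)X 3/3 ok
(2,1)X 3/3 ok
(2,2)X 2/4 unhappy
(2,3)X 3/4 ok
(2,4)X 2/2 ok
(3,0)X 2/2 ok
(3,2)O 1/3 unhappy
(3,3)O 1/4 unhappy
(3,4)X 2/3 ok
(4,0)X 1/1 ok
(4,2)X 1/2 unhappy
(4,3)X 2/3 ok
(4,4)X 2/2 ok
For instance (0,0) has only 1/2 same-type neighbors, below 5/8.

No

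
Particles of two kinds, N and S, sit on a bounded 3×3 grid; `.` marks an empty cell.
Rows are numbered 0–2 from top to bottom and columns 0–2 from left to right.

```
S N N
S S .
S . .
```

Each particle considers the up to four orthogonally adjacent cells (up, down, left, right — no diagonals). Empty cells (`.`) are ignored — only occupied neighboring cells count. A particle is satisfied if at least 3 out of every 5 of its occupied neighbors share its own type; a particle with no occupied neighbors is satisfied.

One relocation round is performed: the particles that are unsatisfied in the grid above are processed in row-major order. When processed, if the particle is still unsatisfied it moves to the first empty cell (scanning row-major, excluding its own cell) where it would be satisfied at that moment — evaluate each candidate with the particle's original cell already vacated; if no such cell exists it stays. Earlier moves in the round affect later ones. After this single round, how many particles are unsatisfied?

Initially unsatisfied (in order): (0,0), (0,1), (1,1).
  (0,0) → (2,1).
  (0,1): no empty cell satisfies it; stays.
  (1,1): now satisfied by earlier moves; stays.
Resulting grid:
. N N
S S .
S S .
Unsatisfied now: (0,1).

1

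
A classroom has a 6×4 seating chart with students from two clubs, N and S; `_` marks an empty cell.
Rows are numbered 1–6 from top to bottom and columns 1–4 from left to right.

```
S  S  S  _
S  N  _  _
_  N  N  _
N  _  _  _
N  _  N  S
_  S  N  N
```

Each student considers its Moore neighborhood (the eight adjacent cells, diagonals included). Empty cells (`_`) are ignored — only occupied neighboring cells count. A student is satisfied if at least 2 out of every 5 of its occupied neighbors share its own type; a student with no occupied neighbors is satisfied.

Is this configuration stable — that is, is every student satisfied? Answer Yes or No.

No

(1,1)S 2/3 ✓
(1,2)S 3/4 ✓
(1,3)S 1/2 ✓
(2,1)S 2/4 ✓
(2,2)N 2/6 ✗
(3,2)N 3/4 ✓
(3,3)N 2/2 ✓
(4,1)N 2/2 ✓
(5,1)N 1/2 ✓
(5,3)N 2/4 ✓
(5,4)S 0/3 ✗
(6,2)S 0/3 ✗
(6,3)N 2/4 ✓
(6,4)N 2/3 ✓
For instance (2,2) has only 2/6 same-type neighbors, below 2/5.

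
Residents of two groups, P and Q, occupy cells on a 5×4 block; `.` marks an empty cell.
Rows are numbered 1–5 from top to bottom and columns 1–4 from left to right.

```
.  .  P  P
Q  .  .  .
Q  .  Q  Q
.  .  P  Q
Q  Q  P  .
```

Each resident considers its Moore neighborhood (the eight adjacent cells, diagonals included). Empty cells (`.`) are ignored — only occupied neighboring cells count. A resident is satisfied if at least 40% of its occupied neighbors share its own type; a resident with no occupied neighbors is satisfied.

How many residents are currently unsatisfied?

3

Row 1: (1,3)P 1/1 satisfied · (1,4)P 1/1 satisfied
Row 2: (2,1)Q 1/1 satisfied
Row 3: (3,1)Q 1/1 satisfied · (3,3)Q 2/3 satisfied · (3,4)Q 2/3 satisfied
Row 4: (4,3)P 1/5 not · (4,4)Q 2/4 satisfied
Row 5: (5,1)Q 1/1 satisfied · (5,2)Q 1/3 not · (5,3)P 1/3 not
Unsatisfied: (4,3), (5,2), (5,3) — 3 in total.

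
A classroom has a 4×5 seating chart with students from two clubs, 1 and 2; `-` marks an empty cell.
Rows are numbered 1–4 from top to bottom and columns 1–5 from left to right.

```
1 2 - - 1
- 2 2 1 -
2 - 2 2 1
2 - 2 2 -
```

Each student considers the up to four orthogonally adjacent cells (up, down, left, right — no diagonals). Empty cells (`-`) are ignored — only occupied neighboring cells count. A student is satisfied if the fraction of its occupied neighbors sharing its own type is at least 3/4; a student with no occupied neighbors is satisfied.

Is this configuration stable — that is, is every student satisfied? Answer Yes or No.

(1,1)1 0/1 ✗
(1,2)2 1/2 ✗
(1,5)1 0/0 ✓
(2,2)2 2/2 ✓
(2,3)2 2/3 ✗
(2,4)1 0/2 ✗
(3,1)2 1/1 ✓
(3,3)2 3/3 ✓
(3,4)2 2/4 ✗
(3,5)1 0/1 ✗
(4,1)2 1/1 ✓
(4,3)2 2/2 ✓
(4,4)2 2/2 ✓
For instance (1,1) has only 0/1 same-type neighbors, below 3/4.

No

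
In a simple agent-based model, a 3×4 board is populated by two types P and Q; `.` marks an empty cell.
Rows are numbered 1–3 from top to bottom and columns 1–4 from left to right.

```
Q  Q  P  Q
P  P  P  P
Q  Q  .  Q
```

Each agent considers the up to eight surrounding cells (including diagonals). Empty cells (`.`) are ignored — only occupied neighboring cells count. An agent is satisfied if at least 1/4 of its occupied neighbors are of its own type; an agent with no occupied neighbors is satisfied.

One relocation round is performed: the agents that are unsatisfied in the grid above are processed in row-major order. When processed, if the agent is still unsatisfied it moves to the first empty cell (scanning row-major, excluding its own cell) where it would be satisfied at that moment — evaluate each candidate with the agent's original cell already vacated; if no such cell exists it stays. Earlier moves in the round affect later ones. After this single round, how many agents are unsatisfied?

2

Initially unsatisfied (in order): (1,2), (1,4), (2,1), (3,4).
  (1,2) → (3,3).
  (1,4): no empty cell satisfies it; stays.
  (2,1): now satisfied by earlier moves; stays.
  (3,4): now satisfied by earlier moves; stays.
Resulting grid:
Q . P Q
P P P P
Q Q Q Q
Unsatisfied now: (1,1), (1,4).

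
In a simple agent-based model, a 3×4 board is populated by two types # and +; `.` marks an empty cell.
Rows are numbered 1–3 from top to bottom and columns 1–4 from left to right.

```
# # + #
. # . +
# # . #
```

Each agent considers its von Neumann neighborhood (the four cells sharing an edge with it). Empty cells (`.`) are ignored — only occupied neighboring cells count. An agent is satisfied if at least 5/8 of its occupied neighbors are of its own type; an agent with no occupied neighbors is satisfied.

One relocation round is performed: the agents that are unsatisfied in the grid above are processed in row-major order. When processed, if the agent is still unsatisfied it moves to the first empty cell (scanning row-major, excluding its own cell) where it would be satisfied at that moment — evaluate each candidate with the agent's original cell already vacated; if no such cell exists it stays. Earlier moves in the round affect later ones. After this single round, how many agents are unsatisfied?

1

Initially unsatisfied (in order): (1,3), (1,4), (2,4), (3,4).
  (1,3): no empty cell satisfies it; stays.
  (1,4) → (2,1).
  (2,4) → (1,4).
  (3,4): now satisfied by earlier moves; stays.
Resulting grid:
# # + +
# # . .
# # . #
Unsatisfied now: (1,3).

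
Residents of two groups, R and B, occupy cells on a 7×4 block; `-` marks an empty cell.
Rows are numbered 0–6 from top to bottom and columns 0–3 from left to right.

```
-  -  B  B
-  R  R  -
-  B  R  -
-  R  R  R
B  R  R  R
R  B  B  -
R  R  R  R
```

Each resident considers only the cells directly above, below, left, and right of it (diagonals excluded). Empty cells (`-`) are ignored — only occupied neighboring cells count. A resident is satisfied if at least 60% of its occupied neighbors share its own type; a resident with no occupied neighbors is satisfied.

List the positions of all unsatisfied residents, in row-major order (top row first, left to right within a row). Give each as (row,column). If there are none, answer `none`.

(0,2), (1,1), (2,1), (4,0), (4,1), (5,0), (5,1), (5,2)

Row 0: (0,2)B 1/2 unhappy · (0,3)B 1/1 ok
Row 1: (1,1)R 1/2 unhappy · (1,2)R 2/3 ok
Row 2: (2,1)B 0/3 unhappy · (2,2)R 2/3 ok
Row 3: (3,1)R 2/3 ok · (3,2)R 4/4 ok · (3,3)R 2/2 ok
Row 4: (4,0)B 0/2 unhappy · (4,1)R 2/4 unhappy · (4,2)R 3/4 ok · (4,3)R 2/2 ok
Row 5: (5,0)R 1/3 unhappy · (5,1)B 1/4 unhappy · (5,2)B 1/3 unhappy
Row 6: (6,0)R 2/2 ok · (6,1)R 2/3 ok · (6,2)R 2/3 ok · (6,3)R 1/1 ok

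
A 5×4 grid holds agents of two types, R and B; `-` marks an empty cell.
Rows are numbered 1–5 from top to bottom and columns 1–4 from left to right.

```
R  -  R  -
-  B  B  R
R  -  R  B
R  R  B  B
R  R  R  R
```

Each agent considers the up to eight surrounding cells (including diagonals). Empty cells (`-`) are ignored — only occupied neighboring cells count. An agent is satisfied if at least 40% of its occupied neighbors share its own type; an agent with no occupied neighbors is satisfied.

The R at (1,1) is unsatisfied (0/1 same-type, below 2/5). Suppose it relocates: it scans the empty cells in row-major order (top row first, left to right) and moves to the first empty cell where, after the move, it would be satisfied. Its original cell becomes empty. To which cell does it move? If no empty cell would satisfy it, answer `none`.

(1,4)

Vacating (1,1). Empty cells in order:
  (1,2): 1/3 same-type → still unsatisfied.
  (1,4): 2/3 same-type → satisfied — stop here.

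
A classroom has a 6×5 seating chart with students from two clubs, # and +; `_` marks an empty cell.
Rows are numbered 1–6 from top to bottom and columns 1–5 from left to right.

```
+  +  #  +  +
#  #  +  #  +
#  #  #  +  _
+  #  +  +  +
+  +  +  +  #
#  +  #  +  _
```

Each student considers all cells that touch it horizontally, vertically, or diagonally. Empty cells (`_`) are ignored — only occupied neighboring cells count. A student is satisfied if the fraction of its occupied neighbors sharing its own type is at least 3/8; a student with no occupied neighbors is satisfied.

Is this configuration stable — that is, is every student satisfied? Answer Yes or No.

No

(1,1)+ 1/3 not
(1,2)+ 2/5 satisfied
(1,3)# 2/5 satisfied
(1,4)+ 3/5 satisfied
(1,5)+ 2/3 satisfied
(2,1)# 3/5 satisfied
(2,2)# 5/8 satisfied
(2,3)+ 3/8 satisfied
(2,4)# 2/7 not
(2,5)+ 3/4 satisfied
(3,1)# 4/5 satisfied
(3,2)# 5/8 satisfied
(3,3)# 4/8 satisfied
(3,4)+ 5/7 satisfied
(4,1)+ 2/5 satisfied
(4,2)# 3/8 satisfied
(4,3)+ 5/8 satisfied
(4,4)+ 5/7 satisfied
(4,5)+ 3/4 satisfied
(5,1)+ 3/5 satisfied
(5,2)+ 5/8 satisfied
(5,3)+ 6/8 satisfied
(5,4)+ 5/7 satisfied
(5,5)# 0/4 not
(6,1)# 0/3 not
(6,2)+ 3/5 satisfied
(6,3)# 0/5 not
(6,4)+ 2/4 satisfied
For instance (1,1) has only 1/3 same-type neighbors, below 3/8.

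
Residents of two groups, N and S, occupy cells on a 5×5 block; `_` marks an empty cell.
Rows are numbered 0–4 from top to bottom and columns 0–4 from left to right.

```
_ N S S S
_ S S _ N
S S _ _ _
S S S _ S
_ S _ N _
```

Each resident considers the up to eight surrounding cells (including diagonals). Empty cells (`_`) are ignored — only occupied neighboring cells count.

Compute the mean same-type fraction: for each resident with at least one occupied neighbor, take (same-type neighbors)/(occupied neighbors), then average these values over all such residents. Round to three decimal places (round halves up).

(0,1)N 0/3
(0,2)S 3/4
(0,3)S 3/4
(0,4)S 1/2
(1,1)S 4/5
(1,2)S 4/5
(1,4)N 0/2
(2,0)S 4/4
(2,1)S 6/6
(3,0)S 4/4
(3,1)S 5/5
(3,2)S 3/4
(3,4)S 0/1
(4,1)S 3/3
(4,3)N 0/2
Sum over 15 residents: 0/3 + 3/4 + 3/4 + 1/2 + 4/5 + 4/5 + 0/2 + 4/4 + 6/6 + 4/4 + 5/5 + 3/4 + 0/1 + 3/3 + 0/2 = 187/20; mean = 187/20 ÷ 15 = 187/300 = 0.623333… → 0.623.

0.623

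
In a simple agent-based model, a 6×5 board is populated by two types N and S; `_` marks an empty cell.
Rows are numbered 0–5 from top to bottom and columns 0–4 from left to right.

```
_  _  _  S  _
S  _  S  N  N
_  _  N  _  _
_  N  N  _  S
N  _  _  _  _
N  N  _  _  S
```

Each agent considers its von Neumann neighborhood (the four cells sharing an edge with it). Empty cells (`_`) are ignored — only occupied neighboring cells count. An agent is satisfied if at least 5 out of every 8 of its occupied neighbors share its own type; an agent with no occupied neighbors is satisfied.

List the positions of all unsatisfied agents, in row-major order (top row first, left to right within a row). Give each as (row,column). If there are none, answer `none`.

(0,3)S 0/1 not
(1,0)S 0/0 satisfied
(1,2)S 0/2 not
(1,3)N 1/3 not
(1,4)N 1/1 satisfied
(2,2)N 1/2 not
(3,1)N 1/1 satisfied
(3,2)N 2/2 satisfied
(3,4)S 0/0 satisfied
(4,0)N 1/1 satisfied
(5,0)N 2/2 satisfied
(5,1)N 1/1 satisfied
(5,4)S 0/0 satisfied

(0,3), (1,2), (1,3), (2,2)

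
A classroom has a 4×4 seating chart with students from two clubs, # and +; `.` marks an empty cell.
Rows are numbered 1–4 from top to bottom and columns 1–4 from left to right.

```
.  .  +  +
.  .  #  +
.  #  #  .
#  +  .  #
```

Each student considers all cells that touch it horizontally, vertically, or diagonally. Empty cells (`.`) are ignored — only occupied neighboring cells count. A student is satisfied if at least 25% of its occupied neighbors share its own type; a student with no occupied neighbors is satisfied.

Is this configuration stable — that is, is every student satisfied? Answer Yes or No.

(1,3)+ 2/3 ok
(1,4)+ 2/3 ok
(2,3)# 2/5 ok
(2,4)+ 2/4 ok
(3,2)# 3/4 ok
(3,3)# 3/5 ok
(4,1)# 1/2 ok
(4,2)+ 0/3 unhappy
(4,4)# 1/1 ok
For instance (4,2) has only 0/3 same-type neighbors, below 1/4.

No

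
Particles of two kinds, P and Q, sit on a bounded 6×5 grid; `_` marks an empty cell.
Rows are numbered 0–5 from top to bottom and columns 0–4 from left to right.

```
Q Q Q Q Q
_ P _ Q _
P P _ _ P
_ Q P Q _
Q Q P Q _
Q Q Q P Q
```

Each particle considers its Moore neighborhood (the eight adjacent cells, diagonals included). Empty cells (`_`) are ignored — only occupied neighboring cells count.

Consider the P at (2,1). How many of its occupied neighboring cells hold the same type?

Occupied neighbors of (2,1): (1,1)=P, (2,0)=P, (3,1)=Q, (3,2)=P.
Same type (P): 3 of 4.

3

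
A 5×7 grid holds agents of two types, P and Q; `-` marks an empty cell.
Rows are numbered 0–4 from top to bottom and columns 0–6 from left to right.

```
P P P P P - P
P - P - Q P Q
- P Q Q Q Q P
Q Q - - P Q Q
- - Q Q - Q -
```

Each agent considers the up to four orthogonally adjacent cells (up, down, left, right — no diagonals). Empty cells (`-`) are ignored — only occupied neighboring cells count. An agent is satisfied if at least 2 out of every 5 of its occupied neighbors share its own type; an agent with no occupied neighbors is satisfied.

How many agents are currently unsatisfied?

8

Row 0: (0,0)P 2/2 ok · (0,1)P 2/2 ok · (0,2)P 3/3 ok · (0,3)P 2/2 ok · (0,4)P 1/2 ok · (0,6)P 0/1 unhappy
Row 1: (1,0)P 1/1 ok · (1,2)P 1/2 ok · (1,4)Q 1/3 unhappy · (1,5)P 0/3 unhappy · (1,6)Q 0/3 unhappy
Row 2: (2,1)P 0/2 unhappy · (2,2)Q 1/3 unhappy · (2,3)Q 2/2 ok · (2,4)Q 3/4 ok · (2,5)Q 2/4 ok · (2,6)P 0/3 unhappy
Row 3: (3,0)Q 1/1 ok · (3,1)Q 1/2 ok · (3,4)P 0/2 unhappy · (3,5)Q 3/4 ok · (3,6)Q 1/2 ok
Row 4: (4,2)Q 1/1 ok · (4,3)Q 1/1 ok · (4,5)Q 1/1 ok
Unsatisfied: (0,6), (1,4), (1,5), (1,6), (2,1), (2,2), (2,6), (3,4) — 8 in total.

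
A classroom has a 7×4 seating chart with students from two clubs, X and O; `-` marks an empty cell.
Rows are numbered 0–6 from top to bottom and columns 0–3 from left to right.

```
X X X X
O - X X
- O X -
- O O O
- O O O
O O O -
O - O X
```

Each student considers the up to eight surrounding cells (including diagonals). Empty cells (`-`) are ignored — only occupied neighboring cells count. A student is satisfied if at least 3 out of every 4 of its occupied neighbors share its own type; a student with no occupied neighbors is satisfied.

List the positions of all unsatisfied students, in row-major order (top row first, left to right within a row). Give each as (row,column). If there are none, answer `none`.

(0,0), (1,0), (2,1), (2,2), (6,2), (6,3)

Row 0: (0,0)X 1/2 not · (0,1)X 3/4 satisfied · (0,2)X 4/4 satisfied · (0,3)X 3/3 satisfied
Row 1: (1,0)O 1/3 not · (1,2)X 5/6 satisfied · (1,3)X 4/4 satisfied
Row 2: (2,1)O 3/5 not · (2,2)X 2/6 not
Row 3: (3,1)O 4/5 satisfied · (3,2)O 6/7 satisfied · (3,3)O 3/4 satisfied
Row 4: (4,1)O 6/6 satisfied · (4,2)O 7/7 satisfied · (4,3)O 4/4 satisfied
Row 5: (5,0)O 3/3 satisfied · (5,1)O 6/6 satisfied · (5,2)O 5/6 satisfied
Row 6: (6,0)O 2/2 satisfied · (6,2)O 2/3 not · (6,3)X 0/2 not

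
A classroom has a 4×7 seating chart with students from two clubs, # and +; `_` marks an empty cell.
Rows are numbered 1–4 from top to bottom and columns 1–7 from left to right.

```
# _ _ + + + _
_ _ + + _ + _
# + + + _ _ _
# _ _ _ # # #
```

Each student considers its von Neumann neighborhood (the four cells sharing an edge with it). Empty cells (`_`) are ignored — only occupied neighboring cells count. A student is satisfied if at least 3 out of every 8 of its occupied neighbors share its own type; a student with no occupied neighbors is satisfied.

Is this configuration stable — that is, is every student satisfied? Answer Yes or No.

Yes

Row 1: (1,1)# 0/0 ✓ · (1,4)+ 2/2 ✓ · (1,5)+ 2/2 ✓ · (1,6)+ 2/2 ✓
Row 2: (2,3)+ 2/2 ✓ · (2,4)+ 3/3 ✓ · (2,6)+ 1/1 ✓
Row 3: (3,1)# 1/2 ✓ · (3,2)+ 1/2 ✓ · (3,3)+ 3/3 ✓ · (3,4)+ 2/2 ✓
Row 4: (4,1)# 1/1 ✓ · (4,5)# 1/1 ✓ · (4,6)# 2/2 ✓ · (4,7)# 1/1 ✓
All meet the threshold, so the configuration is stable.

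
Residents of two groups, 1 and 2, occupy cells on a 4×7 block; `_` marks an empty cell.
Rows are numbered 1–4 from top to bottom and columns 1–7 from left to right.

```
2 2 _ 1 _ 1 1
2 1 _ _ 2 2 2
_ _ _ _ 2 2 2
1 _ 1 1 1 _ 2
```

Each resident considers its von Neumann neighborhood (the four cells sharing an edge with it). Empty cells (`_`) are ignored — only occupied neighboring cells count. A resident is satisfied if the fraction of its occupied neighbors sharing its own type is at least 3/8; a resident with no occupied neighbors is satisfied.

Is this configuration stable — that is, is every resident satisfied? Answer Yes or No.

Row 1: (1,1)2 2/2 ✓ · (1,2)2 1/2 ✓ · (1,4)1 0/0 ✓ · (1,6)1 1/2 ✓ · (1,7)1 1/2 ✓
Row 2: (2,1)2 1/2 ✓ · (2,2)1 0/2 ✗ · (2,5)2 2/2 ✓ · (2,6)2 3/4 ✓ · (2,7)2 2/3 ✓
Row 3: (3,5)2 2/3 ✓ · (3,6)2 3/3 ✓ · (3,7)2 3/3 ✓
Row 4: (4,1)1 0/0 ✓ · (4,3)1 1/1 ✓ · (4,4)1 2/2 ✓ · (4,5)1 1/2 ✓ · (4,7)2 1/1 ✓
For instance (2,2) has only 0/2 same-type neighbors, below 3/8.

No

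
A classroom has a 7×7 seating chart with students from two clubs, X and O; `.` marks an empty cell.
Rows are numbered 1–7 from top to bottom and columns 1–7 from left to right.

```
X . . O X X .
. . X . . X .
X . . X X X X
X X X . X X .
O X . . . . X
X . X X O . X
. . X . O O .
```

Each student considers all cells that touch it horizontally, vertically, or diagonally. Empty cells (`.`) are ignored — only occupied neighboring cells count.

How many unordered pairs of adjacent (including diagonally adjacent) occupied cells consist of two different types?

Scan each occupied cell's neighbors to the right and below (and the two forward diagonals) so each pair is counted once.
From row 1: 2 unlike of 5 pairs (running 2/5).
From row 2: 0 unlike of 4 pairs (running 2/9).
From row 3: 0 unlike of 12 pairs (running 2/21).
From row 4: 2 unlike of 9 pairs (running 4/30).
From row 5: 2 unlike of 5 pairs (running 6/35).
From row 6: 3 unlike of 8 pairs (running 9/43).
From row 7: 0 unlike of 1 pairs (running 9/44).
Total adjacent occupied pairs: 44; unlike-type pairs: 9.

9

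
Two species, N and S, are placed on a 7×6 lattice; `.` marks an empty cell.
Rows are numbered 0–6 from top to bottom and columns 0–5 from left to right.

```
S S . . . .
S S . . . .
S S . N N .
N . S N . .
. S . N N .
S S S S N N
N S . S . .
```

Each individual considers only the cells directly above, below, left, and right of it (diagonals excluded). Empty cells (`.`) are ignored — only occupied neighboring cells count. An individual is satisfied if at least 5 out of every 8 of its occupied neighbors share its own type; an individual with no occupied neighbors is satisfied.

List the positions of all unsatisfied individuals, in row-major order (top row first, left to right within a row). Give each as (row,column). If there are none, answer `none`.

(0,0)S 2/2 ✓
(0,1)S 2/2 ✓
(1,0)S 3/3 ✓
(1,1)S 3/3 ✓
(2,0)S 2/3 ✓
(2,1)S 2/2 ✓
(2,3)N 2/2 ✓
(2,4)N 1/1 ✓
(3,0)N 0/1 ✗
(3,2)S 0/1 ✗
(3,3)N 2/3 ✓
(4,1)S 1/1 ✓
(4,3)N 2/3 ✓
(4,4)N 2/2 ✓
(5,0)S 1/2 ✗
(5,1)S 4/4 ✓
(5,2)S 2/2 ✓
(5,3)S 2/4 ✗
(5,4)N 2/3 ✓
(5,5)N 1/1 ✓
(6,0)N 0/2 ✗
(6,1)S 1/2 ✗
(6,3)S 1/1 ✓

(3,0), (3,2), (5,0), (5,3), (6,0), (6,1)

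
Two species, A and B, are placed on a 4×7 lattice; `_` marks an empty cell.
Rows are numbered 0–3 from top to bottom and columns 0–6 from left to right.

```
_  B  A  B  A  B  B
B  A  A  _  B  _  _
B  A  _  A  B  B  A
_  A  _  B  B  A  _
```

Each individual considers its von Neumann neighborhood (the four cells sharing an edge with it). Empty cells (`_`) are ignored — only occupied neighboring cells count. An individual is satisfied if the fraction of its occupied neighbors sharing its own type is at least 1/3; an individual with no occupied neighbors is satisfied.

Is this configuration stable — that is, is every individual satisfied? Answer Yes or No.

Row 0: (0,1)B 0/2 ✗ · (0,2)A 1/3 ✓ · (0,3)B 0/2 ✗ · (0,4)A 0/3 ✗ · (0,5)B 1/2 ✓ · (0,6)B 1/1 ✓
Row 1: (1,0)B 1/2 ✓ · (1,1)A 2/4 ✓ · (1,2)A 2/2 ✓ · (1,4)B 1/2 ✓
Row 2: (2,0)B 1/2 ✓ · (2,1)A 2/3 ✓ · (2,3)A 0/2 ✗ · (2,4)B 3/4 ✓ · (2,5)B 1/3 ✓ · (2,6)A 0/1 ✗
Row 3: (3,1)A 1/1 ✓ · (3,3)B 1/2 ✓ · (3,4)B 2/3 ✓ · (3,5)A 0/2 ✗
For instance (0,1) has only 0/2 same-type neighbors, below 1/3.

No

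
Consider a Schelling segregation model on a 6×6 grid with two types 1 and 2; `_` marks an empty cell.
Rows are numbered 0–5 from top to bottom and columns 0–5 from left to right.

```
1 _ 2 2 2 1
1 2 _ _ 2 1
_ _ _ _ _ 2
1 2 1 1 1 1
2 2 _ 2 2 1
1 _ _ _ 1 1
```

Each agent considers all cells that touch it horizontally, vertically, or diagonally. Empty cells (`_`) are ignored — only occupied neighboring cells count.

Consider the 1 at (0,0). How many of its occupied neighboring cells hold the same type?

1

Occupied neighbors of (0,0): (1,0)=1, (1,1)=2.
Same type (1): 1 of 2.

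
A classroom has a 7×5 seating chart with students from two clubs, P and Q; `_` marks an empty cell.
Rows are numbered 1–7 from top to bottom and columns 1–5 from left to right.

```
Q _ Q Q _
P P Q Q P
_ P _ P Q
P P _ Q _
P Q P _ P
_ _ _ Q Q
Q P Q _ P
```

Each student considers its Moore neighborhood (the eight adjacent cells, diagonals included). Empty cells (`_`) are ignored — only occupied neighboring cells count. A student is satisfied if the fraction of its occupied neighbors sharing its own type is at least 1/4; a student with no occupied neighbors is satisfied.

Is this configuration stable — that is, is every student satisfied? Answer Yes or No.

Row 1: (1,1)Q 0/2 not · (1,3)Q 3/4 satisfied · (1,4)Q 3/4 satisfied
Row 2: (2,1)P 2/3 satisfied · (2,2)P 2/5 satisfied · (2,3)Q 3/6 satisfied · (2,4)Q 4/6 satisfied · (2,5)P 1/4 satisfied
Row 3: (3,2)P 4/5 satisfied · (3,4)P 1/5 not · (3,5)Q 2/4 satisfied
Row 4: (4,1)P 3/4 satisfied · (4,2)P 4/5 satisfied · (4,4)Q 1/4 satisfied
Row 5: (5,1)P 2/3 satisfied · (5,2)Q 0/4 not · (5,3)P 1/4 satisfied · (5,5)P 0/3 not
Row 6: (6,4)Q 2/5 satisfied · (6,5)Q 1/3 satisfied
Row 7: (7,1)Q 0/1 not · (7,2)P 0/2 not · (7,3)Q 1/2 satisfied · (7,5)P 0/2 not
For instance (1,1) has only 0/2 same-type neighbors, below 1/4.

No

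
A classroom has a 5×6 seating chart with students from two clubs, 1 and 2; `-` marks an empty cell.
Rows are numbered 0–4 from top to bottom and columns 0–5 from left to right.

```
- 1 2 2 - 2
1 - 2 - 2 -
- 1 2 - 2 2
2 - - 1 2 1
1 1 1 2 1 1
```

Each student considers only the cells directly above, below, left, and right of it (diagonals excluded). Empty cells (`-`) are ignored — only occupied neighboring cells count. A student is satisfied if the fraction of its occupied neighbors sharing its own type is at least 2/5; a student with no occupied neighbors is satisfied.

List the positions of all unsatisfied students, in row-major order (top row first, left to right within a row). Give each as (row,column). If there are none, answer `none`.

(0,1)1 0/1 not
(0,2)2 2/3 satisfied
(0,3)2 1/1 satisfied
(0,5)2 0/0 satisfied
(1,0)1 0/0 satisfied
(1,2)2 2/2 satisfied
(1,4)2 1/1 satisfied
(2,1)1 0/1 not
(2,2)2 1/2 satisfied
(2,4)2 3/3 satisfied
(2,5)2 1/2 satisfied
(3,0)2 0/1 not
(3,3)1 0/2 not
(3,4)2 1/4 not
(3,5)1 1/3 not
(4,0)1 1/2 satisfied
(4,1)1 2/2 satisfied
(4,2)1 1/2 satisfied
(4,3)2 0/3 not
(4,4)1 1/3 not
(4,5)1 2/2 satisfied

(0,1), (2,1), (3,0), (3,3), (3,4), (3,5), (4,3), (4,4)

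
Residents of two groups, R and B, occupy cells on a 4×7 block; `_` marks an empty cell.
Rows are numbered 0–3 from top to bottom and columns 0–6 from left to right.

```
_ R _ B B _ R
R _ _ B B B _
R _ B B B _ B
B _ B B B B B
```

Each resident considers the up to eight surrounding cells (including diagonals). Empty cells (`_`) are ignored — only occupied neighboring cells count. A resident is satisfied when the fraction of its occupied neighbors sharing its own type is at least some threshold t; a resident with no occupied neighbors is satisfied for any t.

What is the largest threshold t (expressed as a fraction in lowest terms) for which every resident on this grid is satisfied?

(0,1)R 1/1
(0,3)B 3/3
(0,4)B 4/4
(0,6)R 0/1
(1,0)R 2/2
(1,3)B 6/6
(1,4)B 6/6
(1,5)B 4/5
(2,0)R 1/2
(2,2)B 4/4
(2,3)B 7/7
(2,4)B 7/7
(2,6)B 3/3
(3,0)B 0/1
(3,2)B 3/3
(3,3)B 5/5
(3,4)B 4/4
(3,5)B 4/4
(3,6)B 2/2
The smallest same-type fraction is 0/1 at (0,6), which reduces to 0/1. Any threshold above that leaves this resident unsatisfied.

0/1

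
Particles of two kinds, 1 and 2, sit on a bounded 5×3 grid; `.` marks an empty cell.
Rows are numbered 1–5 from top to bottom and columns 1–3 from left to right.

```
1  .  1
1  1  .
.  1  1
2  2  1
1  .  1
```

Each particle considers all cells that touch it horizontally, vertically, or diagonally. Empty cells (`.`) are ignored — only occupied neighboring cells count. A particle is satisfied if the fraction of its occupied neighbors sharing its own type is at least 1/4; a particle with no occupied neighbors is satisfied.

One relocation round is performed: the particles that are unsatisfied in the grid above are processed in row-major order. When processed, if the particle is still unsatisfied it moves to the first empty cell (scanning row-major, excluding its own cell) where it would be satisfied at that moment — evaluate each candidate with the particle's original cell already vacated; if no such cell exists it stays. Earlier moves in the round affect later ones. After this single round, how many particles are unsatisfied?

Initially unsatisfied (in order): (4,2), (5,1).
  (4,2) → (3,1).
  (5,1) → (1,2).
Resulting grid:
1 1 1
1 1 .
2 1 1
2 . 1
. . 1
All satisfied now.

0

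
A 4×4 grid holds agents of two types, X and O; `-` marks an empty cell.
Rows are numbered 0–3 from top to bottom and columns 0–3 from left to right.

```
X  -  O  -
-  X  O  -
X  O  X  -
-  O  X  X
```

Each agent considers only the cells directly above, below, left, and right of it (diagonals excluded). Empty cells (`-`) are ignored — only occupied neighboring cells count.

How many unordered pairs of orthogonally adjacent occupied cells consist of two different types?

6

Scan each occupied cell's neighbors to the right and below so each pair is counted once.
Row 0: O(0,2)–O(1,2)=  → 0/1 unlike.
Row 1: X(1,1)–O(1,2)≠ X(1,1)–O(2,1)≠ O(1,2)–X(2,2)≠  → 3/3 unlike.
Row 2: X(2,0)–O(2,1)≠ O(2,1)–X(2,2)≠ O(2,1)–O(3,1)= X(2,2)–X(3,2)=  → 2/4 unlike.
Row 3: O(3,1)–X(3,2)≠ X(3,2)–X(3,3)=  → 1/2 unlike.
Total adjacent occupied pairs: 10; unlike-type pairs: 6.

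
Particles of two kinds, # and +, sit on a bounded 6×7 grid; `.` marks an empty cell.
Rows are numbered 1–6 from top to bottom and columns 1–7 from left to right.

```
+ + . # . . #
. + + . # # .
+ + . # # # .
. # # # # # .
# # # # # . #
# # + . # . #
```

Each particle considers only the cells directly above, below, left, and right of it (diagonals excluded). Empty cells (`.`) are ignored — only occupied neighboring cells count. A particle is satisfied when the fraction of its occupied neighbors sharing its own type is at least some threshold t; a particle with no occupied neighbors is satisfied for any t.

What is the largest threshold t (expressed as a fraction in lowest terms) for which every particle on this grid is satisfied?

(1,1)+ 1/1
(1,2)+ 2/2
(1,4)# — no occupied neighbors
(1,7)# — no occupied neighbors
(2,2)+ 3/3
(2,3)+ 1/1
(2,5)# 2/2
(2,6)# 2/2
(3,1)+ 1/1
(3,2)+ 2/3
(3,4)# 2/2
(3,5)# 4/4
(3,6)# 3/3
(4,2)# 2/3
(4,3)# 3/3
(4,4)# 4/4
(4,5)# 4/4
(4,6)# 2/2
(5,1)# 2/2
(5,2)# 4/4
(5,3)# 3/4
(5,4)# 3/3
(5,5)# 3/3
(5,7)# 1/1
(6,1)# 2/2
(6,2)# 2/3
(6,3)+ 0/2
(6,5)# 1/1
(6,7)# 1/1
The smallest same-type fraction is 0/2 at (6,3), which reduces to 0/1. Any threshold above that leaves this particle unsatisfied.

0/1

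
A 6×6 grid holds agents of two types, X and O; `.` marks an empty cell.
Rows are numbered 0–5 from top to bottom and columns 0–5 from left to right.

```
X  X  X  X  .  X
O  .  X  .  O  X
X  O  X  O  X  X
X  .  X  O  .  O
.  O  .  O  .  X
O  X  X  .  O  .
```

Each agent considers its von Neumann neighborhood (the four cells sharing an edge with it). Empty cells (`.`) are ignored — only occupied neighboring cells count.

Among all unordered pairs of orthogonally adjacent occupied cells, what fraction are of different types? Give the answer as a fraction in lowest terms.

1/2

Scan each occupied cell's neighbors to the right and below so each pair is counted once.
From row 0: 1 unlike of 6 pairs (running 1/6).
From row 1: 3 unlike of 5 pairs (running 4/11).
From row 2: 5 unlike of 9 pairs (running 9/20).
From row 3: 2 unlike of 3 pairs (running 11/23).
From row 4: 1 unlike of 1 pairs (running 12/24).
From row 5: 1 unlike of 2 pairs (running 13/26).
Total adjacent occupied pairs: 26; unlike-type pairs: 13.
13/26 reduces to 1/2.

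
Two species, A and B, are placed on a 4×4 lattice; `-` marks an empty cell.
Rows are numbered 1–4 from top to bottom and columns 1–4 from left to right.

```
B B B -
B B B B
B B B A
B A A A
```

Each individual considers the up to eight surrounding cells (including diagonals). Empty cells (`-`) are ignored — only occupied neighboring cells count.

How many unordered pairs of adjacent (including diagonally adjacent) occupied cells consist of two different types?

10

Scan each occupied cell's neighbors to the right and below (and the two forward diagonals) so each pair is counted once.
From row 1: 0 unlike of 10 pairs (running 0/10).
From row 2: 2 unlike of 13 pairs (running 2/23).
From row 3: 7 unlike of 13 pairs (running 9/36).
From row 4: 1 unlike of 3 pairs (running 10/39).
Total adjacent occupied pairs: 39; unlike-type pairs: 10.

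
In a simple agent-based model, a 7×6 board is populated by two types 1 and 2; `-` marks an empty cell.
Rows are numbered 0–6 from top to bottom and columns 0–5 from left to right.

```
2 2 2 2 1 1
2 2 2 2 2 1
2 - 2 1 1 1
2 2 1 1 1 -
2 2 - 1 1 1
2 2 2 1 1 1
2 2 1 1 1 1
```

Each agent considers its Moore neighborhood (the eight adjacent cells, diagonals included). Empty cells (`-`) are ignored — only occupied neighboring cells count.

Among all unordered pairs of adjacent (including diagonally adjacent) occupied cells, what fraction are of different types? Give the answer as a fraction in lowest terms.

1/5

Scan each occupied cell's neighbors to the right and below (and the two forward diagonals) so each pair is counted once.
Row 0: 2(0,0)–2(0,1)= 2(0,0)–2(1,0)= 2(0,0)–2(1,1)= 2(0,1)–2(0,2)= 2(0,1)–2(1,1)= 2(0,1)–2(1,2)= 2(0,1)–2(1,0)= 2(0,2)–2(0,3)= 2(0,2)–2(1,2)= 2(0,2)–2(1,3)= 2(0,2)–2(1,1)= 2(0,3)–1(0,4)≠ 2(0,3)–2(1,3)= 2(0,3)–2(1,4)= 2(0,3)–2(1,2)= 1(0,4)–1(0,5)= 1(0,4)–2(1,4)≠ 1(0,4)–1(1,5)= 1(0,4)–2(1,3)≠ 1(0,5)–1(1,5)= 1(0,5)–2(1,4)≠  → 4/21 unlike.
Row 1: 2(1,0)–2(1,1)= 2(1,0)–2(2,0)= 2(1,1)–2(1,2)= 2(1,1)–2(2,2)= 2(1,1)–2(2,0)= 2(1,2)–2(1,3)= 2(1,2)–2(2,2)= 2(1,2)–1(2,3)≠ 2(1,3)–2(1,4)= 2(1,3)–1(2,3)≠ 2(1,3)–1(2,4)≠ 2(1,3)–2(2,2)= 2(1,4)–1(1,5)≠ 2(1,4)–1(2,4)≠ 2(1,4)–1(2,5)≠ 2(1,4)–1(2,3)≠ 1(1,5)–1(2,5)= 1(1,5)–1(2,4)=  → 7/18 unlike.
Row 2: 2(2,0)–2(3,0)= 2(2,0)–2(3,1)= 2(2,2)–1(2,3)≠ 2(2,2)–1(3,2)≠ 2(2,2)–1(3,3)≠ 2(2,2)–2(3,1)= 1(2,3)–1(2,4)= 1(2,3)–1(3,3)= 1(2,3)–1(3,4)= 1(2,3)–1(3,2)= 1(2,4)–1(2,5)= 1(2,4)–1(3,4)= 1(2,4)–1(3,3)= 1(2,5)–1(3,4)=  → 3/14 unlike.
Row 3: 2(3,0)–2(3,1)= 2(3,0)–2(4,0)= 2(3,0)–2(4,1)= 2(3,1)–1(3,2)≠ 2(3,1)–2(4,1)= 2(3,1)–2(4,0)= 1(3,2)–1(3,3)= 1(3,2)–1(4,3)= 1(3,2)–2(4,1)≠ 1(3,3)–1(3,4)= 1(3,3)–1(4,3)= 1(3,3)–1(4,4)= 1(3,4)–1(4,4)= 1(3,4)–1(4,5)= 1(3,4)–1(4,3)=  → 2/15 unlike.
Row 4: 2(4,0)–2(4,1)= 2(4,0)–2(5,0)= 2(4,0)–2(5,1)= 2(4,1)–2(5,1)= 2(4,1)–2(5,2)= 2(4,1)–2(5,0)= 1(4,3)–1(4,4)= 1(4,3)–1(5,3)= 1(4,3)–1(5,4)= 1(4,3)–2(5,2)≠ 1(4,4)–1(4,5)= 1(4,4)–1(5,4)= 1(4,4)–1(5,5)= 1(4,4)–1(5,3)= 1(4,5)–1(5,5)= 1(4,5)–1(5,4)=  → 1/16 unlike.
Row 5: 2(5,0)–2(5,1)= 2(5,0)–2(6,0)= 2(5,0)–2(6,1)= 2(5,1)–2(5,2)= 2(5,1)–2(6,1)= 2(5,1)–1(6,2)≠ 2(5,1)–2(6,0)= 2(5,2)–1(5,3)≠ 2(5,2)–1(6,2)≠ 2(5,2)–1(6,3)≠ 2(5,2)–2(6,1)= 1(5,3)–1(5,4)= 1(5,3)–1(6,3)= 1(5,3)–1(6,4)= 1(5,3)–1(6,2)= 1(5,4)–1(5,5)= 1(5,4)–1(6,4)= 1(5,4)–1(6,5)= 1(5,4)–1(6,3)= 1(5,5)–1(6,5)= 1(5,5)–1(6,4)=  → 4/21 unlike.
Row 6: 2(6,0)–2(6,1)= 2(6,1)–1(6,2)≠ 1(6,2)–1(6,3)= 1(6,3)–1(6,4)= 1(6,4)–1(6,5)=  → 1/5 unlike.
Total adjacent occupied pairs: 110; unlike-type pairs: 22.
22/110 reduces to 1/5.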